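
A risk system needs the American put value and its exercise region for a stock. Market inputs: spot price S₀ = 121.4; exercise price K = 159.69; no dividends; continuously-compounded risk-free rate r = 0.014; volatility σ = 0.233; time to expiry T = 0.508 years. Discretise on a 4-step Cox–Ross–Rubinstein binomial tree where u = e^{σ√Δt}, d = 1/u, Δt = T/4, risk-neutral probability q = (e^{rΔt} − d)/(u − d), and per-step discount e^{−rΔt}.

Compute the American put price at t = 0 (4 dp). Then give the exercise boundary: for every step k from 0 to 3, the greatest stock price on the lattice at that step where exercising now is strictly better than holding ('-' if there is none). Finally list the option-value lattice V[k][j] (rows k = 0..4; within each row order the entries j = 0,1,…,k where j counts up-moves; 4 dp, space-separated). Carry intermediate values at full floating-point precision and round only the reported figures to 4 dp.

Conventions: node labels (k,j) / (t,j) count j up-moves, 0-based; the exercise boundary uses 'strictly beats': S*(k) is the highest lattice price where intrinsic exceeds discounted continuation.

Δt=0.12700  u=1.08658  d=0.92032  q=0.48996  discount=0.99822
step 4 (expiry): payoffs max(K−S,0) = 72.5990 56.8657 38.2900 16.3586 0.0000
step 3: (k=3,j=0): S=94.6313, K−S=65.0587, hold=64.7751 ⇒ V=65.0587 exercise | (k=3,j=1): S=111.7268, K−S=47.9632, hold=47.6795 ⇒ V=47.9632 exercise | (k=3,j=2): S=131.9107, K−S=27.7793, hold=27.4956 ⇒ V=27.7793 exercise | (k=3,j=3): S=155.7409, K−S=3.9491, hold=8.3288 ⇒ V=8.3288 continue  boundary S*=131.9107
step 2: (k=2,j=0): S=102.8243, K−S=56.8657, hold=56.5820 ⇒ V=56.8657 exercise | (k=2,j=1): S=121.4000, K−S=38.2900, hold=38.0063 ⇒ V=38.2900 exercise | (k=2,j=2): S=143.3314, K−S=16.3586, hold=18.2169 ⇒ V=18.2169 continue  boundary S*=121.4000
step 1: (k=1,j=0): S=111.7268, K−S=47.9632, hold=47.6795 ⇒ V=47.9632 exercise | (k=1,j=1): S=131.9107, K−S=27.7793, hold=28.4045 ⇒ V=28.4045 continue  boundary S*=111.7268
step 0: (k=0,j=0): S=121.4000, K−S=38.2900, hold=38.3121 ⇒ V=38.3121 continue  boundary S*=-

price = 38.3121
boundary = - 111.7268 121.4000 131.9107
tree:
38.3121
47.9632 28.4045
56.8657 38.2900 18.2169
65.0587 47.9632 27.7793 8.3288
72.5990 56.8657 38.2900 16.3586 0.0000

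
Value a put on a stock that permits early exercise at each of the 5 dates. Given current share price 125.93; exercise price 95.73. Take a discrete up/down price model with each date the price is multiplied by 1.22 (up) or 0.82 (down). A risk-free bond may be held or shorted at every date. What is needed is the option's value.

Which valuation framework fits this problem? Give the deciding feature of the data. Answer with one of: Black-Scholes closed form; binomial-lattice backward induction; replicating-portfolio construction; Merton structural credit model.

framework: binomial-lattice backward induction

Key observation: the put (strike 95.73 on spot 125.93) is American-style on a 5-step discrete price model, so the early-exercise decision at every node requires stepwise backward valuation — a closed form cannot price the exercise right.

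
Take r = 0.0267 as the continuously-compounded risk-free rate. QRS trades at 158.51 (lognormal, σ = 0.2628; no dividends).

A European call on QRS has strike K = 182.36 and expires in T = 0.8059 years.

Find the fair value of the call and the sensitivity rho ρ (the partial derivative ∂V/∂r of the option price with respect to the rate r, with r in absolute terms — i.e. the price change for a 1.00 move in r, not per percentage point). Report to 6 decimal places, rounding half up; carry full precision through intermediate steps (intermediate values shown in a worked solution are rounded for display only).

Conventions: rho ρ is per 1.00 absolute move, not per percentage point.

price = 7.785527
ρ = 38.453174

σ√T = 0.2628·√0.8059 = 0.235921
d₁ = (ln(S/K) + (r+σ²/2)T) / (σ√T) = (ln(158.51/182.36) + (0.0267+0.2628²/2)·0.8059) / 0.235921 = (-0.140165 + 0.049347) / 0.235921 = -0.384953
d₂ = d₁ − σ√T = -0.384953 − 0.235921 = -0.620873
e^{−rT} = 0.978712
N(d₁) = 0.350136,  N(d₂) = 0.267342
Call price V = S·N(d₁) − K·e^{−rT}·N(d₂) = 55.500099 − 47.714572 = 7.785527
ρ = K·T·e^{−rT}·N(d₂) = 38.453174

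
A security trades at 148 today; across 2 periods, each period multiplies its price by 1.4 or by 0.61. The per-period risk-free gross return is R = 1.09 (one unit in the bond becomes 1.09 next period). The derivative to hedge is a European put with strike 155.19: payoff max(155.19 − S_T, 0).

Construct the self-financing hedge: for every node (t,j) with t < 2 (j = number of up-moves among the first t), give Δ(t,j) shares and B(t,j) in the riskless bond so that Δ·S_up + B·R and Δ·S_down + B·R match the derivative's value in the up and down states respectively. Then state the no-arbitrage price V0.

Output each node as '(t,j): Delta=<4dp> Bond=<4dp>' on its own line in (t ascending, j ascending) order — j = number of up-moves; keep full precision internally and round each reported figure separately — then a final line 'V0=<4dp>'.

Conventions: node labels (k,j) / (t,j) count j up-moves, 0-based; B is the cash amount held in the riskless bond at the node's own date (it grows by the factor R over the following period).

Arbitrage-free pricing uses the up-move probability p* = (R−d)/(u−d) = 0.6076, discounting each step at R = 1.09.
Expiry values: V(2,0)=100.1192, V(2,1)=28.7980, V(2,2)=0.0000
(1,0): S=90.2800. Δ = (V_up−V_dn)/(S_up−S_dn) = (28.7980−100.1192)/(126.3920−55.0708) = -1.0000. V = [p*·28.7980 + (1−p*)·100.1192]/1.09 = 52.0961. B = V − Δ·S = 142.3761.
(1,1): S=207.2000. Δ = (V_up−V_dn)/(S_up−S_dn) = (0.0000−28.7980)/(290.0800−126.3920) = -0.1759. V = [p*·0.0000 + (1−p*)·28.7980]/1.09 = 10.3674. B = V − Δ·S = 46.8206.
(0,0): S=148.0000. Δ = (V_up−V_dn)/(S_up−S_dn) = (10.3674−52.0961)/(207.2000−90.2800) = -0.3569. V = [p*·10.3674 + (1−p*)·52.0961]/1.09 = 24.5339. B = V − Δ·S = 77.3551.
As a check, the time-0 holding Δ(0,0)·S0 + B(0,0) comes to 24.5339 — exactly V0.

(0,0): Delta=-0.3569 Bond=77.3551
(1,0): Delta=-1.0000 Bond=142.3761
(1,1): Delta=-0.1759 Bond=46.8206
V0=24.5339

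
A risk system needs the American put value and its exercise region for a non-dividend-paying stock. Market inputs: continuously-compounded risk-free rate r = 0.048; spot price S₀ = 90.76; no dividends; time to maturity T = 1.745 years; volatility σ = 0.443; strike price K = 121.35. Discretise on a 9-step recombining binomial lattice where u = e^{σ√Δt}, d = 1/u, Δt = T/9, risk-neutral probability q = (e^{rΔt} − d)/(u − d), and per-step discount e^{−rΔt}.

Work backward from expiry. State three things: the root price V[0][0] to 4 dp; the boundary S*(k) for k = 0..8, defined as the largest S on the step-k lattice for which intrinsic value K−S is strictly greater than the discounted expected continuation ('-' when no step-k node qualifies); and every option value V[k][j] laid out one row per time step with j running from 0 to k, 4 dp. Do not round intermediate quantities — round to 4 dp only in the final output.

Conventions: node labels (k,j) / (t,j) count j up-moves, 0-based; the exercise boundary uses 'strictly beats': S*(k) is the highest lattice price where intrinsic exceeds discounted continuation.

params: Δt=0.19389 u=1.21539 d=0.82278 q=0.47520 e^(-rΔt)=0.99074
t_9 payoffs: 105.6662 98.1823 87.1272 70.7970 46.6744 11.0412 0.0000 0.0000 0.0000 0.0000
t_8: node(8,0) S=19.0620 payoff=102.2880 vs cont=101.1639 → 102.2880 [stop]  node(8,1) S=28.1579 payoff=93.1921 vs cont=92.0680 → 93.1921 [stop]  node(8,2) S=41.5941 payoff=79.7559 vs cont=78.6318 → 79.7559 [stop]  node(8,3) S=61.4416 payoff=59.9084 vs cont=58.7842 → 59.9084 [stop]  node(8,4) S=90.7600 payoff=30.5900 vs cont=29.4659 → 30.5900 [stop]  node(8,5) S=134.0683 payoff=0.0000 vs cont=5.7407 → 5.7407 [wait]  node(8,6) S=198.0422 payoff=0.0000 vs cont=0.0000 → 0.0000 [wait]  node(8,7) S=292.5428 payoff=0.0000 vs cont=0.0000 → 0.0000 [wait]  node(8,8) S=432.1366 payoff=0.0000 vs cont=0.0000 → 0.0000 [wait]  ⇒ S*(8)=90.7600
t_7: node(7,0) S=23.1677 payoff=98.1823 vs cont=97.0581 → 98.1823 [stop]  node(7,1) S=34.2228 payoff=87.1272 vs cont=86.0031 → 87.1272 [stop]  node(7,2) S=50.5530 payoff=70.7970 vs cont=69.6729 → 70.7970 [stop]  node(7,3) S=74.6756 payoff=46.6744 vs cont=45.5503 → 46.6744 [stop]  node(7,4) S=110.3088 payoff=11.0412 vs cont=18.6076 → 18.6076 [wait]  node(7,5) S=162.9453 payoff=0.0000 vs cont=2.9848 → 2.9848 [wait]  node(7,6) S=240.6986 payoff=0.0000 vs cont=0.0000 → 0.0000 [wait]  node(7,7) S=355.5537 payoff=0.0000 vs cont=0.0000 → 0.0000 [wait]  ⇒ S*(7)=74.6756
t_6: node(6,0) S=28.1579 payoff=93.1921 vs cont=92.0680 → 93.1921 [stop]  node(6,1) S=41.5941 payoff=79.7559 vs cont=78.6318 → 79.7559 [stop]  node(6,2) S=61.4416 payoff=59.9084 vs cont=58.7842 → 59.9084 [stop]  node(6,3) S=90.7600 payoff=30.5900 vs cont=33.0281 → 33.0281 [wait]  node(6,4) S=134.0683 payoff=0.0000 vs cont=11.0800 → 11.0800 [wait]  node(6,5) S=198.0422 payoff=0.0000 vs cont=1.5519 → 1.5519 [wait]  node(6,6) S=292.5428 payoff=0.0000 vs cont=0.0000 → 0.0000 [wait]  ⇒ S*(6)=61.4416
t_5: node(5,0) S=34.2228 payoff=87.1272 vs cont=86.0031 → 87.1272 [stop]  node(5,1) S=50.5530 payoff=70.7970 vs cont=69.6729 → 70.7970 [stop]  node(5,2) S=74.6756 payoff=46.6744 vs cont=46.6982 → 46.6982 [wait]  node(5,3) S=110.3088 payoff=11.0412 vs cont=22.3890 → 22.3890 [wait]  node(5,4) S=162.9453 payoff=0.0000 vs cont=6.4915 → 6.4915 [wait]  node(5,5) S=240.6986 payoff=0.0000 vs cont=0.8069 → 0.8069 [wait]  ⇒ S*(5)=50.5530
t_4: node(4,0) S=41.5941 payoff=79.7559 vs cont=78.6318 → 79.7559 [stop]  node(4,1) S=61.4416 payoff=59.9084 vs cont=58.7954 → 59.9084 [stop]  node(4,2) S=90.7600 payoff=30.5900 vs cont=34.8208 → 34.8208 [wait]  node(4,3) S=134.0683 payoff=0.0000 vs cont=14.6970 → 14.6970 [wait]  node(4,4) S=198.0422 payoff=0.0000 vs cont=3.7550 → 3.7550 [wait]  ⇒ S*(4)=61.4416
t_3: node(3,0) S=50.5530 payoff=70.7970 vs cont=69.6729 → 70.7970 [stop]  node(3,1) S=74.6756 payoff=46.6744 vs cont=47.5421 → 47.5421 [wait]  node(3,2) S=110.3088 payoff=11.0412 vs cont=25.0239 → 25.0239 [wait]  node(3,3) S=162.9453 payoff=0.0000 vs cont=9.4094 → 9.4094 [wait]  ⇒ S*(3)=50.5530
t_2: node(2,0) S=61.4416 payoff=59.9084 vs cont=59.1928 → 59.9084 [stop]  node(2,1) S=90.7600 payoff=30.5900 vs cont=36.5001 → 36.5001 [wait]  node(2,2) S=134.0683 payoff=0.0000 vs cont=17.4408 → 17.4408 [wait]  ⇒ S*(2)=61.4416
t_1: node(1,0) S=74.6756 payoff=46.6744 vs cont=48.3328 → 48.3328 [wait]  node(1,1) S=110.3088 payoff=11.0412 vs cont=27.1889 → 27.1889 [wait]  ⇒ S*(1)=-
t_0: node(0,0) S=90.7600 payoff=30.5900 vs cont=37.9305 → 37.9305 [wait]  ⇒ S*(0)=-

price = 37.9305
boundary = - - 61.4416 50.5530 61.4416 50.5530 61.4416 74.6756 90.7600
tree:
37.9305
48.3328 27.1889
59.9084 36.5001 17.4408
70.7970 47.5421 25.0239 9.4094
79.7559 59.9084 34.8208 14.6970 3.7550
87.1272 70.7970 46.6982 22.3890 6.4915 0.8069
93.1921 79.7559 59.9084 33.0281 11.0800 1.5519 0.0000
98.1823 87.1272 70.7970 46.6744 18.6076 2.9848 0.0000 0.0000
102.2880 93.1921 79.7559 59.9084 30.5900 5.7407 0.0000 0.0000 0.0000
105.6662 98.1823 87.1272 70.7970 46.6744 11.0412 0.0000 0.0000 0.0000 0.0000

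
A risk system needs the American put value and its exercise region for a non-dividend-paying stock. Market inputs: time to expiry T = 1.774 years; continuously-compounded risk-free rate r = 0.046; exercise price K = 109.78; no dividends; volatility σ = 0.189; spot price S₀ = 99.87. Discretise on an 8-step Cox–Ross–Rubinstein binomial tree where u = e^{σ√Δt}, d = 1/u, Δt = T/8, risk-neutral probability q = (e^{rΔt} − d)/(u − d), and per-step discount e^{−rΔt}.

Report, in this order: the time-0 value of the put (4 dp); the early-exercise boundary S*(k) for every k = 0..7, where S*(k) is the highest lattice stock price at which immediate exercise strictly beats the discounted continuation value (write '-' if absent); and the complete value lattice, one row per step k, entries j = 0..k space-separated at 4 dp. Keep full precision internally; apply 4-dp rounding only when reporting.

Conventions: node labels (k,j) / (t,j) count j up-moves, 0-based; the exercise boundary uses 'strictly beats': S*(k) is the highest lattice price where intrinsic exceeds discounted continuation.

price = 12.7044
boundary = - - 83.5853 91.3656 83.5853 91.3656 83.5853 91.3656
tree:
12.7044
18.5449 7.8772
26.1947 12.2589 4.2240
33.3124 18.4144 7.1498 1.7649
39.8240 26.1947 11.7125 3.3256 0.4437
45.7811 33.3124 18.4144 6.1186 0.9646 0.0000
51.2309 39.8240 26.1947 10.8860 2.0969 0.0000 0.0000
56.2167 45.7811 33.3124 18.4144 4.5586 0.0000 0.0000 0.0000
60.7779 51.2309 39.8240 26.1947 9.9100 0.0000 0.0000 0.0000 0.0000

Δt=0.22175  u=1.09308  d=0.91484  q=0.53529  discount=0.98985
step 8 (expiry): payoffs max(K−S,0) = 60.7779 51.2309 39.8240 26.1947 9.9100 0.0000 0.0000 0.0000 0.0000
step 7: (k=7,j=0): S=53.5633, K−S=56.2167, hold=55.1026 ⇒ V=56.2167 exercise | (k=7,j=1): S=63.9989, K−S=45.7811, hold=44.6670 ⇒ V=45.7811 exercise | (k=7,j=2): S=76.4676, K−S=33.3124, hold=32.1983 ⇒ V=33.3124 exercise | (k=7,j=3): S=91.3656, K−S=18.4144, hold=17.3003 ⇒ V=18.4144 exercise | (k=7,j=4): S=109.1660, K−S=0.6140, hold=4.5586 ⇒ V=4.5586 continue | (k=7,j=5): S=130.4345, K−S=0.0000, hold=0.0000 ⇒ V=0.0000 continue | (k=7,j=6): S=155.8467, K−S=0.0000, hold=0.0000 ⇒ V=0.0000 continue | (k=7,j=7): S=186.2099, K−S=0.0000, hold=0.0000 ⇒ V=0.0000 continue  boundary S*=91.3656
step 6: (k=6,j=0): S=58.5491, K−S=51.2309, hold=50.1168 ⇒ V=51.2309 exercise | (k=6,j=1): S=69.9560, K−S=39.8240, hold=38.7099 ⇒ V=39.8240 exercise | (k=6,j=2): S=83.5853, K−S=26.1947, hold=25.0806 ⇒ V=26.1947 exercise | (k=6,j=3): S=99.8700, K−S=9.9100, hold=10.8860 ⇒ V=10.8860 continue | (k=6,j=4): S=119.3274, K−S=0.0000, hold=2.0969 ⇒ V=2.0969 continue | (k=6,j=5): S=142.5756, K−S=0.0000, hold=0.0000 ⇒ V=0.0000 continue | (k=6,j=6): S=170.3532, K−S=0.0000, hold=0.0000 ⇒ V=0.0000 continue  boundary S*=83.5853
step 5: (k=5,j=0): S=63.9989, K−S=45.7811, hold=44.6670 ⇒ V=45.7811 exercise | (k=5,j=1): S=76.4676, K−S=33.3124, hold=32.1983 ⇒ V=33.3124 exercise | (k=5,j=2): S=91.3656, K−S=18.4144, hold=17.8174 ⇒ V=18.4144 exercise | (k=5,j=3): S=109.1660, K−S=0.6140, hold=6.1186 ⇒ V=6.1186 continue | (k=5,j=4): S=130.4345, K−S=0.0000, hold=0.9646 ⇒ V=0.9646 continue | (k=5,j=5): S=155.8467, K−S=0.0000, hold=0.0000 ⇒ V=0.0000 continue  boundary S*=91.3656
step 4: (k=4,j=0): S=69.9560, K−S=39.8240, hold=38.7099 ⇒ V=39.8240 exercise | (k=4,j=1): S=83.5853, K−S=26.1947, hold=25.0806 ⇒ V=26.1947 exercise | (k=4,j=2): S=99.8700, K−S=9.9100, hold=11.7125 ⇒ V=11.7125 continue | (k=4,j=3): S=119.3274, K−S=0.0000, hold=3.3256 ⇒ V=3.3256 continue | (k=4,j=4): S=142.5756, K−S=0.0000, hold=0.4437 ⇒ V=0.4437 continue  boundary S*=83.5853
step 3: (k=3,j=0): S=76.4676, K−S=33.3124, hold=32.1983 ⇒ V=33.3124 exercise | (k=3,j=1): S=91.3656, K−S=18.4144, hold=18.2554 ⇒ V=18.4144 exercise | (k=3,j=2): S=109.1660, K−S=0.6140, hold=7.1498 ⇒ V=7.1498 continue | (k=3,j=3): S=130.4345, K−S=0.0000, hold=1.7649 ⇒ V=1.7649 continue  boundary S*=91.3656
step 2: (k=2,j=0): S=83.5853, K−S=26.1947, hold=25.0806 ⇒ V=26.1947 exercise | (k=2,j=1): S=99.8700, K−S=9.9100, hold=12.2589 ⇒ V=12.2589 continue | (k=2,j=2): S=119.3274, K−S=0.0000, hold=4.2240 ⇒ V=4.2240 continue  boundary S*=83.5853
step 1: (k=1,j=0): S=91.3656, K−S=18.4144, hold=18.5449 ⇒ V=18.5449 continue | (k=1,j=1): S=109.1660, K−S=0.6140, hold=7.8772 ⇒ V=7.8772 continue  boundary S*=-
step 0: (k=0,j=0): S=99.8700, K−S=9.9100, hold=12.7044 ⇒ V=12.7044 continue  boundary S*=-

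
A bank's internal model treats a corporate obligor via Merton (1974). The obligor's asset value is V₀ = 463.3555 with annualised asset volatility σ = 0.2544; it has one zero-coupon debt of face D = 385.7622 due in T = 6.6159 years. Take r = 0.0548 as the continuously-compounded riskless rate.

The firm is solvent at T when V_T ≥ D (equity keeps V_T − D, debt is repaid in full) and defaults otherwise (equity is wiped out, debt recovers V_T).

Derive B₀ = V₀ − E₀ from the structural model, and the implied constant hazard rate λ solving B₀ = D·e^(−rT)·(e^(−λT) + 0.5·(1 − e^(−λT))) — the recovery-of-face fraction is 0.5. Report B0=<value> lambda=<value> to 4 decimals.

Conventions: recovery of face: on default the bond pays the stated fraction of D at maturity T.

With assets at 463.3555 and a single debt payment of 385.7622 at 6.6159 years:
d₁ = [ln(V₀/D) + (r + σ²/2)T] / (σ√T)
   = [ln(463.3555/385.7622) + (0.0548 + 0.5·0.2544²)·6.6159] / (0.2544·√6.6159)
   = [0.183273 + 0.576640] / 0.654352 = 1.161321
d₂ = d₁ − σ√T = 1.161321 − 0.654352 = 0.506969
N(d₁) = 0.877244,  N(d₂) = 0.693912,  e^(−rT) = 0.695899
E₀ = V₀·N(d₁) − D·e^(−rT)·N(d₂)
   = 463.3555·0.877244 − 385.7622·0.695899·0.693912 = 220.194441
B₀ = V₀ − E₀ = 463.3555 − 220.194441 = 243.161059
e^(−λT) = (B₀·e^(rT)/D − 0.5)/(1 − 0.5) = (243.1611·1.436991/385.7622 − 0.5)/0.5 = 0.81158394
λ = −ln(0.81158394)/6.6159 = 0.031555

B0=243.1611 lambda=0.0316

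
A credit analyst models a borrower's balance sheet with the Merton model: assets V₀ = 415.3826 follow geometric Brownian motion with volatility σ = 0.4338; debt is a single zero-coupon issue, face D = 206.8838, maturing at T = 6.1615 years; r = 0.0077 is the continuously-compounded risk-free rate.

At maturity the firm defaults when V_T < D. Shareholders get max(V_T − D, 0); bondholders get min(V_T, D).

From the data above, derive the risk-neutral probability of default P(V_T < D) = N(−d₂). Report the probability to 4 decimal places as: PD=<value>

Apply the equity-as-call identities (strike 206.8838, horizon 6.1615 years):
d₁ = [ln(V₀/D) + (r + σ²/2)T] / (σ√T)
   = [ln(415.3826/206.8838) + (0.0077 + 0.5·0.4338²)·6.1615] / (0.4338·√6.1615)
   = [0.697043 + 0.627187] / 1.076794 = 1.229789
d₂ = d₁ − σ√T = 1.229789 − 1.076794 = 0.152994
risk-neutral PD = N(−d₂) = N(-0.152994) = 0.439201

PD=0.4392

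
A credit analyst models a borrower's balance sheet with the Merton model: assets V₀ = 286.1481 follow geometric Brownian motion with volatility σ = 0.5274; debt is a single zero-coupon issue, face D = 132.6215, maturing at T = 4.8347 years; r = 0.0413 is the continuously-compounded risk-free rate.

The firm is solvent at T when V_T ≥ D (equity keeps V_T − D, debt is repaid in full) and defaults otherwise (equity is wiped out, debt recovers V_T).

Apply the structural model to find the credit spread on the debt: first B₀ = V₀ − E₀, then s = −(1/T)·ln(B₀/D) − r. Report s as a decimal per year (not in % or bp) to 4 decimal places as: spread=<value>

spread=0.0442

With assets at 286.1481 and a single debt payment of 132.6215 at 4.8347 years:
d₁ = [ln(V₀/D) + (r + σ²/2)T] / (σ√T)
   = [ln(286.1481/132.6215) + (0.0413 + 0.5·0.5274²)·4.8347] / (0.5274·√4.8347)
   = [0.769010 + 0.872061] / 1.159645 = 1.415150
d₂ = d₁ − σ√T = 1.415150 − 1.159645 = 0.255506
N(d₁) = 0.921488,  N(d₂) = 0.600834,  e^(−rT) = 0.818998
E₀ = V₀·N(d₁) − D·e^(−rT)·N(d₂)
   = 286.1481·0.921488 − 132.6215·0.818998·0.600834 = 198.421339
B₀ = V₀ − E₀ = 286.1481 − 198.421339 = 87.726761
spread = −(1/T)·ln(B₀/D) − r = −(1/4.8347)·ln(87.726761/132.6215) − 0.0413 = 0.04418043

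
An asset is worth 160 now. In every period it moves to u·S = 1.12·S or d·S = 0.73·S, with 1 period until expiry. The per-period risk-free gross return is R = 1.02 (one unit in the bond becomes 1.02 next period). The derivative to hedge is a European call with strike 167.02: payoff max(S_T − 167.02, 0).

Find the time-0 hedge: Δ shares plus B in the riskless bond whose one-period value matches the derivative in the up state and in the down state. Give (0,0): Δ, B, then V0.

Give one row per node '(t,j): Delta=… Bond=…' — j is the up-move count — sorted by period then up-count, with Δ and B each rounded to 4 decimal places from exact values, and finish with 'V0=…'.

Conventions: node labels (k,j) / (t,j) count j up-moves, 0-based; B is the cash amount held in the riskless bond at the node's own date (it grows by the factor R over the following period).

Under the risk-neutral measure, an up-move has probability p* = (R−d)/(u−d) = 0.7436 and values discount at R = 1.02.
Payoffs at expiry: V(1,0)=0.0000, V(1,1)=12.1800
  t=0,j=0: stock 160.0000 → up 179.2000 (V=12.1800), down 116.8000 (V=0.0000). Price 8.8793; hedge Δ=0.1952, bond B=-22.3514.
Sanity check at the root: Δ(0,0)·S0 + B(0,0) reproduces V0 = 8.8793.

(0,0): Delta=0.1952 Bond=-22.3514
V0=8.8793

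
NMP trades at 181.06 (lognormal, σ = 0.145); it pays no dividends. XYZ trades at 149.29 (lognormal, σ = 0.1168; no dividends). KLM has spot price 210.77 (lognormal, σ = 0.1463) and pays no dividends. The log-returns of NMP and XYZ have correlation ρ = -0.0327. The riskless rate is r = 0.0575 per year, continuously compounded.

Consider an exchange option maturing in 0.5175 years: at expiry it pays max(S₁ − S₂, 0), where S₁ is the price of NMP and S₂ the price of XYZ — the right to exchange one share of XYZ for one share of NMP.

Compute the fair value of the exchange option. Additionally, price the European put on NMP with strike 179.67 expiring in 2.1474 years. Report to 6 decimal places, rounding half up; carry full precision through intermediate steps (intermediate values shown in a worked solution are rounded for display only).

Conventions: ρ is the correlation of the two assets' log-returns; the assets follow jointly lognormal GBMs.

exchange price = 32.557018
price(NMP put K=179.67) = 5.889259

σ_eff = √(σ₁² + σ₂² − 2ρσ₁σ₂) = √(0.145² + 0.1168² − 2·-0.0327·0.145·0.1168) = 0.189142
d₁ = (ln(S₁/S₂) + (q₂ − q₁ + σ_eff²/2)T) / (σ_eff√T) = (ln(181.06/149.29) + (0.0 − 0.0 + 0.017887)·0.5175) / 0.136064 = 1.486022
d₂ = d₁ − σ_eff√T = 1.486022 − 0.136064 = 1.349958
N(d₁) = 0.931363,  N(d₂) = 0.911485
V = S₁·e^{−q₁T}·N(d₁) − S₂·e^{−q₂T}·N(d₂) = 168.632645 − 136.075626 = 32.557018
[vanilla: NMP put K=179.67]
σ√T = 0.145·√2.1474 = 0.212483
d₁ = (ln(S/K) + (r+σ²/2)T) / (σ√T) = (ln(181.06/179.67) + (0.0575+0.145²/2)·2.1474) / 0.212483 = (0.007707 + 0.146050) / 0.212483 = 0.723618
d₂ = d₁ − σ√T = 0.723618 − 0.212483 = 0.511135
e^{−rT} = 0.883843
N(−d₁) = 0.234650,  N(−d₂) = 0.304628
price = K·e^{−rT}·N(−d₂) − S·N(−d₁) = 48.375001 − 42.485742 = 5.889259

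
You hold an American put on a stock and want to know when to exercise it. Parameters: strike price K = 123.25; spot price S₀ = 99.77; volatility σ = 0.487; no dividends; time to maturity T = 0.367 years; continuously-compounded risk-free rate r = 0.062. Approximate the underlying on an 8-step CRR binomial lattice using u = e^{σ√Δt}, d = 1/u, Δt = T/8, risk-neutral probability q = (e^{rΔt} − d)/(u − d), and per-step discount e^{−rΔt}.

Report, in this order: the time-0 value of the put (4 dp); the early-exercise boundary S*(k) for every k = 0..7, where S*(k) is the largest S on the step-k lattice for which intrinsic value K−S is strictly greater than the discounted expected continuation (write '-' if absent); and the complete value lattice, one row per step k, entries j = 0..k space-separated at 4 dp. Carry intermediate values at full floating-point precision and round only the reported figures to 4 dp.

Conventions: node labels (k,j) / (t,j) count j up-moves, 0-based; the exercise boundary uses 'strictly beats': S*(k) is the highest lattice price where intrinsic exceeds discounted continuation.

price = 26.3486
boundary = - - 80.9840 72.9624 80.9840 89.8876 99.7700 110.7389
tree:
26.3486
33.9355 18.5290
42.2660 25.3787 11.4385
50.2876 33.4651 17.0284 5.6305
57.5147 42.2660 24.4112 9.3689 1.7345
64.0259 50.2876 33.3624 15.1463 3.3519 0.0449
69.8922 57.5147 42.2660 23.4800 6.4763 0.0878 0.0000
75.1774 64.0259 50.2876 33.3624 12.5111 0.1718 0.0000 0.0000
79.9391 69.8922 57.5147 42.2660 23.4800 0.3362 0.0000 0.0000 0.0000

params: Δt=0.04587 u=1.10994 d=0.90095 q=0.48758 e^(-rΔt)=0.99716
t_8 payoffs: 79.9391 69.8922 57.5147 42.2660 23.4800 0.3362 0.0000 0.0000 0.0000
t_7: node(7,0) S=48.0726 payoff=75.1774 vs cont=74.8273 → 75.1774 [stop]  node(7,1) S=59.2241 payoff=64.0259 vs cont=63.6759 → 64.0259 [stop]  node(7,2) S=72.9624 payoff=50.2876 vs cont=49.9376 → 50.2876 [stop]  node(7,3) S=89.8876 payoff=33.3624 vs cont=33.0124 → 33.3624 [stop]  node(7,4) S=110.7389 payoff=12.5111 vs cont=12.1610 → 12.5111 [stop]  node(7,5) S=136.4272 payoff=0.0000 vs cont=0.1718 → 0.1718 [wait]  node(7,6) S=168.0744 payoff=0.0000 vs cont=0.0000 → 0.0000 [wait]  node(7,7) S=207.0629 payoff=0.0000 vs cont=0.0000 → 0.0000 [wait]  ⇒ S*(7)=110.7389
t_6: node(6,0) S=53.3578 payoff=69.8922 vs cont=69.5421 → 69.8922 [stop]  node(6,1) S=65.7353 payoff=57.5147 vs cont=57.1646 → 57.5147 [stop]  node(6,2) S=80.9840 payoff=42.2660 vs cont=41.9159 → 42.2660 [stop]  node(6,3) S=99.7700 payoff=23.4800 vs cont=23.1299 → 23.4800 [stop]  node(6,4) S=122.9138 payoff=0.3362 vs cont=6.4763 → 6.4763 [wait]  node(6,5) S=151.4263 payoff=0.0000 vs cont=0.0878 → 0.0878 [wait]  node(6,6) S=186.5529 payoff=0.0000 vs cont=0.0000 → 0.0000 [wait]  ⇒ S*(6)=99.7700
t_5: node(5,0) S=59.2241 payoff=64.0259 vs cont=63.6759 → 64.0259 [stop]  node(5,1) S=72.9624 payoff=50.2876 vs cont=49.9376 → 50.2876 [stop]  node(5,2) S=89.8876 payoff=33.3624 vs cont=33.0124 → 33.3624 [stop]  node(5,3) S=110.7389 payoff=12.5111 vs cont=15.1463 → 15.1463 [wait]  node(5,4) S=136.4272 payoff=0.0000 vs cont=3.3519 → 3.3519 [wait]  node(5,5) S=168.0744 payoff=0.0000 vs cont=0.0449 → 0.0449 [wait]  ⇒ S*(5)=89.8876
t_4: node(4,0) S=65.7353 payoff=57.5147 vs cont=57.1646 → 57.5147 [stop]  node(4,1) S=80.9840 payoff=42.2660 vs cont=41.9159 → 42.2660 [stop]  node(4,2) S=99.7700 payoff=23.4800 vs cont=24.4112 → 24.4112 [wait]  node(4,3) S=122.9138 payoff=0.3362 vs cont=9.3689 → 9.3689 [wait]  node(4,4) S=151.4263 payoff=0.0000 vs cont=1.7345 → 1.7345 [wait]  ⇒ S*(4)=80.9840
t_3: node(3,0) S=72.9624 payoff=50.2876 vs cont=49.9376 → 50.2876 [stop]  node(3,1) S=89.8876 payoff=33.3624 vs cont=33.4651 → 33.4651 [wait]  node(3,2) S=110.7389 payoff=12.5111 vs cont=17.0284 → 17.0284 [wait]  node(3,3) S=136.4272 payoff=0.0000 vs cont=5.6305 → 5.6305 [wait]  ⇒ S*(3)=72.9624
t_2: node(2,0) S=80.9840 payoff=42.2660 vs cont=41.9658 → 42.2660 [stop]  node(2,1) S=99.7700 payoff=23.4800 vs cont=25.3787 → 25.3787 [wait]  node(2,2) S=122.9138 payoff=0.3362 vs cont=11.4385 → 11.4385 [wait]  ⇒ S*(2)=80.9840
t_1: node(1,0) S=89.8876 payoff=33.3624 vs cont=33.9355 → 33.9355 [wait]  node(1,1) S=110.7389 payoff=12.5111 vs cont=18.5290 → 18.5290 [wait]  ⇒ S*(1)=-
t_0: node(0,0) S=99.7700 payoff=23.4800 vs cont=26.3486 → 26.3486 [wait]  ⇒ S*(0)=-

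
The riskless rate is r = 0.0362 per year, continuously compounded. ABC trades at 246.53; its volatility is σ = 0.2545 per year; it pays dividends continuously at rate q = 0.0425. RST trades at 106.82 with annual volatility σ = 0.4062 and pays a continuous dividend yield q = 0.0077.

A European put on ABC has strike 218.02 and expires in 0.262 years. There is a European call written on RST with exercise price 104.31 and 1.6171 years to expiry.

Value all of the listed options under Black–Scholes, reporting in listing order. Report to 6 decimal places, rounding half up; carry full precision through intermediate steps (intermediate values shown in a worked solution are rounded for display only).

price(ABC put K=218.02) = 2.832864
price(RST call K=104.31) = 24.520451

[ABC put K=218.02]
σ√T = 0.2545·√0.262 = 0.130268
d₁ = (ln(S/K) + (r−q+σ²/2)T) / (σ√T) = (ln(246.53/218.02) + (0.0362−0.0425+0.2545²/2)·0.262) / 0.130268 = (0.122897 + 0.006834) / 0.130268 = 0.995878
d₂ = d₁ − σ√T = 0.995878 − 0.130268 = 0.865609
e^{−rT} = 0.990560
e^{−qT} = 0.988927
N(−d₁) = 0.159655,  N(−d₂) = 0.193352
price = K·e^{−rT}·N(−d₂) − S·e^{−qT}·N(−d₁) = 41.756724 − 38.923860 = 2.832864
[RST call K=104.31]
σ√T = 0.4062·√1.6171 = 0.516545
d₁ = (ln(S/K) + (r−q+σ²/2)T) / (σ√T) = (ln(106.82/104.31) + (0.0362−0.0077+0.4062²/2)·1.6171) / 0.516545 = (0.023778 + 0.179497) / 0.516545 = 0.393528
d₂ = d₁ − σ√T = 0.393528 − 0.516545 = -0.123018
e^{−rT} = 0.943141
e^{−qT} = 0.987626
N(d₁) = 0.653035,  N(d₂) = 0.451047
price = S·e^{−qT}·N(d₁) − K·e^{−rT}·N(d₂) = 68.893997 − 44.373546 = 24.520451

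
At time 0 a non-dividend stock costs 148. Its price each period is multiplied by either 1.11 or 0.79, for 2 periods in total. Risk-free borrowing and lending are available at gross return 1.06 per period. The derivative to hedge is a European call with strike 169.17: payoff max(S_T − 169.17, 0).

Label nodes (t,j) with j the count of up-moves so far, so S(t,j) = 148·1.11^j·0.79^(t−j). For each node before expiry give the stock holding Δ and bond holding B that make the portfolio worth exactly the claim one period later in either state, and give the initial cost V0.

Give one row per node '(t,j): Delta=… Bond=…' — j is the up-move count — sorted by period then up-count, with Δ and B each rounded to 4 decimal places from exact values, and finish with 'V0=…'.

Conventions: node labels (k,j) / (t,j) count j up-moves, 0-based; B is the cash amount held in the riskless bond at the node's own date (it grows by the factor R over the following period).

(0,0): Delta=0.2215 Bond=-24.4355
(1,0): Delta=0.0000 Bond=0.0000
(1,1): Delta=0.2507 Bond=-30.6982
V0=8.3514

Since d<R<u, set p* = (R−d)/(u−d) = 0.8437; price each node as the discounted p*-expectation of its children.
At maturity the claim pays: V(2,0)=0.0000, V(2,1)=0.0000, V(2,2)=13.1808
Node (1,0) S=116.9200: V=(p*·0.0000+(1−p*)·0.0000)/1.06=0.0000; Δ=(0.0000−0.0000)/(129.7812−92.3668)=0.0000; B=V−Δ·S=0.0000
Node (1,1) S=164.2800: V=(p*·13.1808+(1−p*)·0.0000)/1.06=10.4918; Δ=(13.1808−0.0000)/(182.3508−129.7812)=0.2507; B=V−Δ·S=-30.6982
Node (0,0) S=148.0000: V=(p*·10.4918+(1−p*)·0.0000)/1.06=8.3514; Δ=(10.4918−0.0000)/(164.2800−116.9200)=0.2215; B=V−Δ·S=-24.4355
Verification: the root portfolio costs Δ(0,0)·S0 + B(0,0) = 8.3514, matching V0.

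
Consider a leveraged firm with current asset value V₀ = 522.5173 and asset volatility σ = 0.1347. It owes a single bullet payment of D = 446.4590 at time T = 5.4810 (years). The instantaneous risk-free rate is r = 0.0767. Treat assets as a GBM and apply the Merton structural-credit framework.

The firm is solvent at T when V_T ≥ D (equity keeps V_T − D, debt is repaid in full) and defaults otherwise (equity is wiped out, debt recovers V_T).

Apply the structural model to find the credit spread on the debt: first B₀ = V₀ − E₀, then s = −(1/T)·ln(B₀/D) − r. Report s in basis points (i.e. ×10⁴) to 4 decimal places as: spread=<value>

Work the structural quantities from V₀ = 522.5173 against face 446.4590:
d₁ = [ln(V₀/D) + (r + σ²/2)T] / (σ√T)
   = [ln(522.5173/446.4590) + (0.0767 + 0.5·0.1347²)·5.4810] / (0.1347·√5.4810)
   = [0.157311 + 0.470117] / 0.315353 = 1.989600
d₂ = d₁ − σ√T = 1.989600 − 0.315353 = 1.674247
N(d₁) = 0.976682,  N(d₂) = 0.952959,  e^(−rT) = 0.656789
E₀ = V₀·N(d₁) − D·e^(−rT)·N(d₂)
   = 522.5173·0.976682 − 446.4590·0.656789·0.952959 = 230.898026
B₀ = V₀ − E₀ = 522.5173 − 230.898026 = 291.619274
spread = −(1/T)·ln(B₀/D) − r = −(1/5.4810)·ln(291.619274/446.4590) − 0.0767 = 0.00100452
in basis points: 0.00100452 × 10⁴ = 10.0452 bp

spread=10.0452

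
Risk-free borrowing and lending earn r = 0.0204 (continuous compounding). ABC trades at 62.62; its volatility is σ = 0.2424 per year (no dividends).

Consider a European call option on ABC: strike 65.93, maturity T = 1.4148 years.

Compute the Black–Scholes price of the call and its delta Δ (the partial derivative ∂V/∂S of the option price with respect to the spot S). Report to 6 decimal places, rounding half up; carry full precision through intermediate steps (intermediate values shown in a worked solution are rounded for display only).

price = 6.565230
Δ = 0.526158

σ√T = 0.2424·√1.4148 = 0.288324
d₁ = (ln(S/K) + (r+σ²/2)T) / (σ√T) = (ln(62.62/65.93) + (0.0204+0.2424²/2)·1.4148) / 0.288324 = (-0.051509 + 0.070427) / 0.288324 = 0.065615
d₂ = d₁ − σ√T = 0.065615 − 0.288324 = -0.222709
e^{−rT} = 0.971551
N(d₁) = 0.526158,  N(d₂) = 0.411881
Call price V = S·N(d₁) − K·e^{−rT}·N(d₂) = 32.947999 − 26.382769 = 6.565230
Δ = N(d₁) = 0.526158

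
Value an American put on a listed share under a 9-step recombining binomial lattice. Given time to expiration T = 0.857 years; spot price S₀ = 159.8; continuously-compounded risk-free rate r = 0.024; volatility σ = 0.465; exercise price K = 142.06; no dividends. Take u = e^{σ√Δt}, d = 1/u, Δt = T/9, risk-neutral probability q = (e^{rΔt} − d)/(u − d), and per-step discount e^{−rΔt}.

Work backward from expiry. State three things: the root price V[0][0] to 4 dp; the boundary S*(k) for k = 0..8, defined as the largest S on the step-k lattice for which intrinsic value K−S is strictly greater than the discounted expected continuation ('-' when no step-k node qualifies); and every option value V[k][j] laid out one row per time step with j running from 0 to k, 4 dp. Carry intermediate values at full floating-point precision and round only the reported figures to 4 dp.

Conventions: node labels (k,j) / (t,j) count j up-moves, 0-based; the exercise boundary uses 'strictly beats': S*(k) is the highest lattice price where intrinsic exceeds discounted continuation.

Δt=0.09522, u=1.15430, d=0.86633, q=0.47213, disc=e^(-rΔt)=0.99772
k=9 terminal: V=max(K-S,0) → 98.1338 83.5328 64.0785 38.1575 3.6206 0.0000 0.0000 0.0000 0.0000 0.0000
k=8: j=0 S=50.7038 intr=91.3562 cont=91.0319 V=91.3562[EX]; j=1 S=67.5577 intr=74.5023 cont=74.1780 V=74.5023[EX]; j=2 S=90.0137 intr=52.0463 cont=51.7220 V=52.0463[EX]; j=3 S=119.9341 intr=22.1259 cont=21.8016 V=22.1259[EX]; j=4 S=159.8000 intr=0.0000 cont=1.9068 V=1.9068[hold]; j=5 S=212.9172 intr=0.0000 cont=0.0000 V=0.0000[hold]; j=6 S=283.6904 intr=0.0000 cont=0.0000 V=0.0000[hold]; j=7 S=377.9886 intr=0.0000 cont=0.0000 V=0.0000[hold]; j=8 S=503.6312 intr=0.0000 cont=0.0000 V=0.0000[hold]  S*(8)=119.9341
k=7: j=0 S=58.5272 intr=83.5328 cont=83.2085 V=83.5328[EX]; j=1 S=77.9815 intr=64.0785 cont=63.7542 V=64.0785[EX]; j=2 S=103.9025 intr=38.1575 cont=37.8333 V=38.1575[EX]; j=3 S=138.4394 intr=3.6206 cont=12.5510 V=12.5510[hold]; j=4 S=184.4564 intr=0.0000 cont=1.0042 V=1.0042[hold]; j=5 S=245.7694 intr=0.0000 cont=0.0000 V=0.0000[hold]; j=6 S=327.4626 intr=0.0000 cont=0.0000 V=0.0000[hold]; j=7 S=436.3105 intr=0.0000 cont=0.0000 V=0.0000[hold]  S*(7)=103.9025
k=6: j=0 S=67.5577 intr=74.5023 cont=74.1780 V=74.5023[EX]; j=1 S=90.0137 intr=52.0463 cont=51.7220 V=52.0463[EX]; j=2 S=119.9341 intr=22.1259 cont=26.0083 V=26.0083[hold]; j=3 S=159.8000 intr=0.0000 cont=7.0832 V=7.0832[hold]; j=4 S=212.9172 intr=0.0000 cont=0.5289 V=0.5289[hold]; j=5 S=283.6904 intr=0.0000 cont=0.0000 V=0.0000[hold]; j=6 S=377.9886 intr=0.0000 cont=0.0000 V=0.0000[hold]  S*(6)=90.0137
k=5: j=0 S=77.9815 intr=64.0785 cont=63.7542 V=64.0785[EX]; j=1 S=103.9025 intr=38.1575 cont=39.6621 V=39.6621[hold]; j=2 S=138.4394 intr=3.6206 cont=17.0342 V=17.0342[hold]; j=3 S=184.4564 intr=0.0000 cont=3.9796 V=3.9796[hold]; j=4 S=245.7694 intr=0.0000 cont=0.2785 V=0.2785[hold]; j=5 S=327.4626 intr=0.0000 cont=0.0000 V=0.0000[hold]  S*(5)=77.9815
k=4: j=0 S=90.0137 intr=52.0463 cont=52.4307 V=52.4307[hold]; j=1 S=119.9341 intr=22.1259 cont=28.9125 V=28.9125[hold]; j=2 S=159.8000 intr=0.0000 cont=10.8458 V=10.8458[hold]; j=3 S=212.9172 intr=0.0000 cont=2.2271 V=2.2271[hold]; j=4 S=283.6904 intr=0.0000 cont=0.1467 V=0.1467[hold]  S*(4)=-
k=3: j=0 S=103.9025 intr=38.1575 cont=41.2326 V=41.2326[hold]; j=1 S=138.4394 intr=3.6206 cont=20.3361 V=20.3361[hold]; j=2 S=184.4564 intr=0.0000 cont=6.7612 V=6.7612[hold]; j=3 S=245.7694 intr=0.0000 cont=1.2420 V=1.2420[hold]  S*(3)=-
k=2: j=0 S=119.9341 intr=22.1259 cont=31.2951 V=31.2951[hold]; j=1 S=159.8000 intr=0.0000 cont=13.8951 V=13.8951[hold]; j=2 S=212.9172 intr=0.0000 cont=4.1459 V=4.1459[hold]  S*(2)=-
k=1: j=0 S=138.4394 intr=3.6206 cont=23.0273 V=23.0273[hold]; j=1 S=184.4564 intr=0.0000 cont=9.2710 V=9.2710[hold]  S*(1)=-
k=0: j=0 S=159.8000 intr=0.0000 cont=16.4947 V=16.4947[hold]  S*(0)=-

price = 16.4947
boundary = - - - - - 77.9815 90.0137 103.9025 119.9341
tree:
16.4947
23.0273 9.2710
31.2951 13.8951 4.1459
41.2326 20.3361 6.7612 1.2420
52.4307 28.9125 10.8458 2.2271 0.1467
64.0785 39.6621 17.0342 3.9796 0.2785 0.0000
74.5023 52.0463 26.0083 7.0832 0.5289 0.0000 0.0000
83.5328 64.0785 38.1575 12.5510 1.0042 0.0000 0.0000 0.0000
91.3562 74.5023 52.0463 22.1259 1.9068 0.0000 0.0000 0.0000 0.0000
98.1338 83.5328 64.0785 38.1575 3.6206 0.0000 0.0000 0.0000 0.0000 0.0000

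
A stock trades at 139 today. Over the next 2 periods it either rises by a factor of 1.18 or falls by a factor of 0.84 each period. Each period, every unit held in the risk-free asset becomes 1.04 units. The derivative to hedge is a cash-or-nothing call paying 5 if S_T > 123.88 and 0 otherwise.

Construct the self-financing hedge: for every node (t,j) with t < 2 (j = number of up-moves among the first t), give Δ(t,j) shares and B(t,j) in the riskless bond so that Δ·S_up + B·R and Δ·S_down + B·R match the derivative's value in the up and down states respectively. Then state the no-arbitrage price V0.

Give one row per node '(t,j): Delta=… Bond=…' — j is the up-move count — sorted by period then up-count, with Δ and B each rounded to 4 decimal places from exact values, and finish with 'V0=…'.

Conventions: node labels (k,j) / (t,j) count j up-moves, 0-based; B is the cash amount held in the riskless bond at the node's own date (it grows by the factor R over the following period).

Under the risk-neutral measure, an up-move has probability p* = (R−d)/(u−d) = 0.5882 and values discount at R = 1.04.
Expiry values: V(2,0)=0.0000, V(2,1)=5.0000, V(2,2)=5.0000
(1,0): S=116.7600. Δ = (V_up−V_dn)/(S_up−S_dn) = (5.0000−0.0000)/(137.7768−98.0784) = 0.1259. V = [p*·5.0000 + (1−p*)·0.0000]/1.04 = 2.8281. B = V − Δ·S = -11.8778.
(1,1): S=164.0200. Δ = (V_up−V_dn)/(S_up−S_dn) = (5.0000−5.0000)/(193.5436−137.7768) = 0.0000. V = [p*·5.0000 + (1−p*)·5.0000]/1.04 = 4.8077. B = V − Δ·S = 4.8077.
(0,0): S=139.0000. Δ = (V_up−V_dn)/(S_up−S_dn) = (4.8077−2.8281)/(164.0200−116.7600) = 0.0419. V = [p*·4.8077 + (1−p*)·2.8281]/1.04 = 3.8390. B = V − Δ·S = -1.9835.
Sanity check at the root: Δ(0,0)·S0 + B(0,0) reproduces V0 = 3.8390.

(0,0): Delta=0.0419 Bond=-1.9835
(1,0): Delta=0.1259 Bond=-11.8778
(1,1): Delta=0.0000 Bond=4.8077
V0=3.8390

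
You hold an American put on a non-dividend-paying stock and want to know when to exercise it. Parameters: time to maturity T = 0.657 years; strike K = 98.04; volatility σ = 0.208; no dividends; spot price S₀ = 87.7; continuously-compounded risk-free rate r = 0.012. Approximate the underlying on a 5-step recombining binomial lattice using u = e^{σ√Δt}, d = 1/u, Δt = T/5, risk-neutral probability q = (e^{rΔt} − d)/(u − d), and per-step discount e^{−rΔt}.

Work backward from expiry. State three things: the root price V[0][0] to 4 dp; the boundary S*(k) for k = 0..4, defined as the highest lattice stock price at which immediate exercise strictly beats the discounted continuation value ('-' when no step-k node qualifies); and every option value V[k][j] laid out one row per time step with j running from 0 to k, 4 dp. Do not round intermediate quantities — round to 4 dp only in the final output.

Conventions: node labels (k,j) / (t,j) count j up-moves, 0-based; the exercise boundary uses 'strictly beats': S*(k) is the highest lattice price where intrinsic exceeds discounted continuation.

price = 12.4016
boundary = - - 75.4240 81.3307 87.7000
tree:
12.4016
17.1154 7.5668
22.6160 11.4821 3.5421
28.0937 16.7093 6.1134 0.8945
33.1736 22.6160 10.3400 1.7623 0.0000
37.8846 28.0937 16.7093 3.4719 0.0000 0.0000

Δt=0.13140  u=1.07831  d=0.92737  q=0.49161  discount=0.99842
step 5 (expiry): payoffs max(K−S,0) = 37.8846 28.0937 16.7093 3.4719 0.0000 0.0000
step 4: (k=4,j=0): S=64.8664, K−S=33.1736, hold=33.0192 ⇒ V=33.1736 exercise | (k=4,j=1): S=75.4240, K−S=22.6160, hold=22.4615 ⇒ V=22.6160 exercise | (k=4,j=2): S=87.7000, K−S=10.3400, hold=10.1855 ⇒ V=10.3400 exercise | (k=4,j=3): S=101.9740, K−S=0.0000, hold=1.7623 ⇒ V=1.7623 continue | (k=4,j=4): S=118.5713, K−S=0.0000, hold=0.0000 ⇒ V=0.0000 continue  boundary S*=87.7000
step 3: (k=3,j=0): S=69.9463, K−S=28.0937, hold=27.9393 ⇒ V=28.0937 exercise | (k=3,j=1): S=81.3307, K−S=16.7093, hold=16.5548 ⇒ V=16.7093 exercise | (k=3,j=2): S=94.5681, K−S=3.4719, hold=6.1134 ⇒ V=6.1134 continue | (k=3,j=3): S=109.9600, K−S=0.0000, hold=0.8945 ⇒ V=0.8945 continue  boundary S*=81.3307
step 2: (k=2,j=0): S=75.4240, K−S=22.6160, hold=22.4615 ⇒ V=22.6160 exercise | (k=2,j=1): S=87.7000, K−S=10.3400, hold=11.4821 ⇒ V=11.4821 continue | (k=2,j=2): S=101.9740, K−S=0.0000, hold=3.5421 ⇒ V=3.5421 continue  boundary S*=75.4240
step 1: (k=1,j=0): S=81.3307, K−S=16.7093, hold=17.1154 ⇒ V=17.1154 continue | (k=1,j=1): S=94.5681, K−S=3.4719, hold=7.5668 ⇒ V=7.5668 continue  boundary S*=-
step 0: (k=0,j=0): S=87.7000, K−S=10.3400, hold=12.4016 ⇒ V=12.4016 continue  boundary S*=-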